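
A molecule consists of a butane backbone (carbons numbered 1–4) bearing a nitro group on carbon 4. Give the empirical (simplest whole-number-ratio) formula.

Atom tally by fragment:
  CH3 → C:1 H:3
  CH2 → C:1 H:2
  CH2 → C:1 H:2
  CH2NO2 → C:1 H:2 N:1 O:2
Element totals:
  C: 4
  H: 9
  N: 1
  O: 2
Molecular formula: C4H9NO2.
gcd of subscripts (4, 9, 1, 2) = 1, so the empirical formula equals the molecular formula.

C4H9NO2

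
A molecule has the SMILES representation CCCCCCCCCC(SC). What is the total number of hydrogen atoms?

Atom tally by fragment:
  CH3 → C:1 H:3
  CH2 → C:1 H:2
  CH2 → C:1 H:2
  CH2 → C:1 H:2
  CH2 → C:1 H:2
  CH2 → C:1 H:2
  CH2 → C:1 H:2
  CH2 → C:1 H:2
  CH2 → C:1 H:2
  CH2SCH3 → C:2 H:5 S:1
Element totals:
  C: 11
  H: 24
  S: 1

24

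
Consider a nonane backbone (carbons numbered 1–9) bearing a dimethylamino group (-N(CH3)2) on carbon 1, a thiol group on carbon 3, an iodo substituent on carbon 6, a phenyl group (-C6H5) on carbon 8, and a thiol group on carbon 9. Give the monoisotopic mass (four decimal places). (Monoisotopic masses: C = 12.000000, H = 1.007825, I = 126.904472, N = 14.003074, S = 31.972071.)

437.0708

Atom tally by fragment:
  (CH3)2NCH2 → C:3 H:8 N:1
  CH2 → C:1 H:2
  CH(SH) → C:1 H:2 S:1
  CH2 → C:1 H:2
  CH2 → C:1 H:2
  CH(I) → C:1 H:1 I:1
  CH2 → C:1 H:2
  CH(C6H5) → C:7 H:6
  CH2SH → C:1 H:3 S:1
Element totals:
  C: 17
  H: 28
  I: 1
  N: 1
  S: 2
Molecular formula: C17H28INS2.
  M = 17(12.0) + 28(1.007825) + 126.904472 + 14.003074 + 2(31.972071)
    = 204.000000 + 28.219100 + 126.904472 + 14.003074 + 63.944142 = 437.070788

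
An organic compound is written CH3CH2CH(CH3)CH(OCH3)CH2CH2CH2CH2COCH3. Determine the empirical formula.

Atom tally by fragment:
  CH3 → C:1 H:3
  CH2 → C:1 H:2
  CH(CH3) → C:2 H:4
  CH(OCH3) → C:2 H:4 O:1
  CH2 → C:1 H:2
  CH2 → C:1 H:2
  CH2 → C:1 H:2
  CH2COCH3 → C:3 H:5 O:1
Element totals:
  C: 12
  H: 24
  O: 2
Molecular formula: C12H24O2.
gcd of subscripts = 2; dividing each by 2:
  C: 12/2 = 6
  H: 24/2 = 12
  O: 2/2 = 1

C6H12O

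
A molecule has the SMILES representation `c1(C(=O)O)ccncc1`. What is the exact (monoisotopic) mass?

Atom tally by fragment:
  pyridine ring core → C:5 H:5 N:1
  (− 1 ring H displaced by substituents)
  + COOH → C:1 H:1 O:2
Element totals:
  C: 6
  H: 5
  N: 1
  O: 2
Molecular formula: C6H5NO2.
  M = 6(12.0) + 5(1.007825) + 14.003074 + 2(15.994915)
    = 72.000000 + 5.039125 + 14.003074 + 31.989830 = 123.032029

123.0320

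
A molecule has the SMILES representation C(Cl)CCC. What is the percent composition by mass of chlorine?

Atom tally by fragment:
  ClCH2 → C:1 H:2 Cl:1
  CH2 → C:1 H:2
  CH2 → C:1 H:2
  CH3 → C:1 H:3
Element totals:
  C: 4
  H: 9
  Cl: 1
Molecular formula: C4H9Cl.
Molar mass = 92.566 g/mol.
Mass from Cl: 1 × 35.45 = 35.450 g/mol.
%Cl = 35.450 / 92.566 × 100 = 38.30%.

38.30%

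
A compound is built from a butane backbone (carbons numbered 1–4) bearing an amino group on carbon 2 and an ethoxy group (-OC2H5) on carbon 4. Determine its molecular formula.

Atom tally by fragment:
  CH3 → C:1 H:3
  CH(NH2) → C:1 H:3 N:1
  CH2 → C:1 H:2
  CH2OC2H5 → C:3 H:7 O:1
Element totals:
  C: 6
  H: 15
  N: 1
  O: 1

C6H15NO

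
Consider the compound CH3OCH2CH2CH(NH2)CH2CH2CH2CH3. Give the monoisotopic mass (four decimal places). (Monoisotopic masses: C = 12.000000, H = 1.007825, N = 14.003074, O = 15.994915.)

145.1467

Atom tally by fragment:
  CH3OCH2 → C:2 H:5 O:1
  CH2 → C:1 H:2
  CH(NH2) → C:1 H:3 N:1
  CH2 → C:1 H:2
  CH2 → C:1 H:2
  CH2 → C:1 H:2
  CH3 → C:1 H:3
Element totals:
  C: 8
  H: 19
  N: 1
  O: 1
Molecular formula: C8H19NO.
  M = 8(12.0) + 19(1.007825) + 14.003074 + 15.994915
    = 96.000000 + 19.148675 + 14.003074 + 15.994915 = 145.146664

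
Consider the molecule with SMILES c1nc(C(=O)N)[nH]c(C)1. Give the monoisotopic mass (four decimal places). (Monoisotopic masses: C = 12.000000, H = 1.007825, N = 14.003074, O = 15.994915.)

125.0589

Atom tally by fragment:
  imidazole ring core → C:3 H:4 N:2
  (− 2 ring H displaced by substituents)
  + CONH2 → C:1 H:2 O:1 N:1
  + CH3 → C:1 H:3
Element totals:
  C: 5
  H: 7
  N: 3
  O: 1
Molecular formula: C5H7N3O.
  M = 5(12.0) + 7(1.007825) + 3(14.003074) + 15.994915
    = 60.000000 + 7.054775 + 42.009222 + 15.994915 = 125.058912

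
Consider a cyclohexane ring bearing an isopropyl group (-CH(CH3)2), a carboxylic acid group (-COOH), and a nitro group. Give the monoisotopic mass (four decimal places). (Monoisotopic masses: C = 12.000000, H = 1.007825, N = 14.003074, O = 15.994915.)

215.1158

Atom tally by fragment:
  cyclohexane ring core → C:6 H:12
  (− 3 ring H displaced by substituents)
  + CH(CH3)2 → C:3 H:7
  + COOH → C:1 H:1 O:2
  + NO2 → N:1 O:2
Element totals:
  C: 10
  H: 17
  N: 1
  O: 4
Molecular formula: C10H17NO4.
  M = 10(12.0) + 17(1.007825) + 14.003074 + 4(15.994915)
    = 120.000000 + 17.133025 + 14.003074 + 63.979660 = 215.115759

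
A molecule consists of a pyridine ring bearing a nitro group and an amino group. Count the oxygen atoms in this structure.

2

Atom tally by fragment:
  pyridine ring core → C:5 H:5 N:1
  (− 2 ring H displaced by substituents)
  + NO2 → N:1 O:2
  + NH2 → N:1 H:2
Element totals:
  C: 5
  H: 5
  N: 3
  O: 2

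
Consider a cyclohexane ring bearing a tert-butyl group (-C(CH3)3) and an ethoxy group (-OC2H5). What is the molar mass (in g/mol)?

Atom tally by fragment:
  cyclohexane ring core → C:6 H:12
  (− 2 ring H displaced by substituents)
  + C(CH3)3 → C:4 H:9
  + OC2H5 → C:2 H:5 O:1
Element totals:
  C: 12
  H: 24
  O: 1
Molecular formula: C12H24O.
  M = 12(12.011) + 24(1.008) + 15.999
    = 144.132 + 24.192 + 15.999 = 184.323

184.32 g/mol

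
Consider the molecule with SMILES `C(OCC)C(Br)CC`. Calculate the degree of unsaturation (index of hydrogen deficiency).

Atom tally by fragment:
  C2H5OCH2 → C:3 H:7 O:1
  CH(Br) → C:1 H:1 Br:1
  CH2 → C:1 H:2
  CH3 → C:1 H:3
Element totals:
  C: 6
  H: 13
  Br: 1
  O: 1
Molecular formula: C6H13BrO.
DoU = (2C + 2 + N − H − X) / 2 = (2·6 + 2 + 0 − 13 − 1) / 2 = 0.

0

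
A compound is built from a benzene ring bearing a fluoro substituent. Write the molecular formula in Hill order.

Atom tally by fragment:
  benzene ring core → C:6 H:6
  (− 1 ring H displaced by substituents)
  + F → F:1
Element totals:
  C: 6
  H: 5
  F: 1

C6H5F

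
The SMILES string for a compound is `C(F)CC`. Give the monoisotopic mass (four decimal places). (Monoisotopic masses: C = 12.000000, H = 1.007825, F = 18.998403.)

Atom tally by fragment:
  FCH2 → C:1 H:2 F:1
  CH2 → C:1 H:2
  CH3 → C:1 H:3
Element totals:
  C: 3
  H: 7
  F: 1
Molecular formula: C3H7F.
  M = 3(12.0) + 7(1.007825) + 18.998403
    = 36.000000 + 7.054775 + 18.998403 = 62.053178

62.0532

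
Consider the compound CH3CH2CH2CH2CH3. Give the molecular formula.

C5H12

Atom tally by fragment:
  CH3 → C:1 H:3
  CH2 → C:1 H:2
  CH2 → C:1 H:2
  CH2 → C:1 H:2
  CH3 → C:1 H:3
Element totals:
  C: 5
  H: 12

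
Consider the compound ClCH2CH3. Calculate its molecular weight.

64.51 g/mol

Atom tally by fragment:
  ClCH2 → C:1 H:2 Cl:1
  CH3 → C:1 H:3
Element totals:
  C: 2
  H: 5
  Cl: 1
Molecular formula: C2H5Cl.
  M = 2(12.011) + 5(1.008) + 35.45
    = 24.022 + 5.040 + 35.450 = 64.512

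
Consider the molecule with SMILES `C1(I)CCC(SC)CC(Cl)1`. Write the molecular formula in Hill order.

Atom tally by fragment:
  cyclohexane ring core → C:6 H:12
  (− 3 ring H displaced by substituents)
  + I → I:1
  + SCH3 → C:1 H:3 S:1
  + Cl → Cl:1
Element totals:
  C: 7
  H: 12
  Cl: 1
  I: 1
  S: 1

C7H12ClIS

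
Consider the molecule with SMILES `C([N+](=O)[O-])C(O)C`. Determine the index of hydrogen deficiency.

Atom tally by fragment:
  O2NCH2 → C:1 H:2 N:1 O:2
  CH(OH) → C:1 H:2 O:1
  CH3 → C:1 H:3
Element totals:
  C: 3
  H: 7
  N: 1
  O: 3
Molecular formula: C3H7NO3.
DoU = (2C + 2 + N − H − X) / 2 = (2·3 + 2 + 1 − 7 − 0) / 2 = 1.

1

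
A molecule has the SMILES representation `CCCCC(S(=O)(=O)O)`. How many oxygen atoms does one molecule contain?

Atom tally by fragment:
  CH3 → C:1 H:3
  CH2 → C:1 H:2
  CH2 → C:1 H:2
  CH2 → C:1 H:2
  CH2SO3H → C:1 H:3 S:1 O:3
Element totals:
  C: 5
  H: 12
  O: 3
  S: 1

3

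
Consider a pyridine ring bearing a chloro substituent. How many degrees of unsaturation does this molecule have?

4

Atom tally by fragment:
  pyridine ring core → C:5 H:5 N:1
  (− 1 ring H displaced by substituents)
  + Cl → Cl:1
Element totals:
  C: 5
  H: 4
  Cl: 1
  N: 1
Molecular formula: C5H4ClN.
DoU = (2C + 2 + N − H − X) / 2 = (2·5 + 2 + 1 − 4 − 1) / 2 = 4.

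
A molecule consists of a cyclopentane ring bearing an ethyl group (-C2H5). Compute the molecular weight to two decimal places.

Atom tally by fragment:
  cyclopentane ring core → C:5 H:10
  (− 1 ring H displaced by substituents)
  + C2H5 → C:2 H:5
Element totals:
  C: 7
  H: 14
Molecular formula: C7H14.
  M = 7(12.011) + 14(1.008)
    = 84.077 + 14.112 = 98.189

98.19 g/mol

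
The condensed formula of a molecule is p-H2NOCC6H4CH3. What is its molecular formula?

Atom tally by fragment:
  benzene ring core → C:6 H:6
  (− 2 ring H displaced by substituents)
  + CONH2 → C:1 H:2 O:1 N:1
  + CH3 → C:1 H:3
Element totals:
  C: 8
  H: 9
  N: 1
  O: 1

C8H9NO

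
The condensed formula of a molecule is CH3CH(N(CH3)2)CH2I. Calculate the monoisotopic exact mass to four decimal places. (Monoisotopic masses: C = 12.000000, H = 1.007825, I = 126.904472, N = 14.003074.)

Element totals:
  C: 5
  H: 12
  I: 1
  N: 1
Molecular formula: C5H12IN.
  M = 5(12.0) + 12(1.007825) + 126.904472 + 14.003074
    = 60.000000 + 12.093900 + 126.904472 + 14.003074 = 213.001446

213.0014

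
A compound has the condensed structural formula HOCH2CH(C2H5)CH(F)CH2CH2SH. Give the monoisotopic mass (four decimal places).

Element totals:
  C: 7
  H: 15
  F: 1
  O: 1
  S: 1
Molecular formula: C7H15FOS.
  M = 7(12.0) + 15(1.007825) + 18.998403 + 15.994915 + 31.972071
    = 84.000000 + 15.117375 + 18.998403 + 15.994915 + 31.972071 = 166.082764

166.0828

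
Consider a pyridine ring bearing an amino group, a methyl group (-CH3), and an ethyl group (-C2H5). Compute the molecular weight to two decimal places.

136.20 g/mol

Atom tally by fragment:
  pyridine ring core → C:5 H:5 N:1
  (− 3 ring H displaced by substituents)
  + NH2 → N:1 H:2
  + CH3 → C:1 H:3
  + C2H5 → C:2 H:5
Element totals:
  C: 8
  H: 12
  N: 2
Molecular formula: C8H12N2.
  M = 8(12.011) + 12(1.008) + 2(14.007)
    = 96.088 + 12.096 + 28.014 = 136.198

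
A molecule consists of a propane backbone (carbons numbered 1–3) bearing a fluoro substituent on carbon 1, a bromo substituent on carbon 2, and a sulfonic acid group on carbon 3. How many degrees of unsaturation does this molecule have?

0

Atom tally by fragment:
  FCH2 → C:1 H:2 F:1
  CH(Br) → C:1 H:1 Br:1
  CH2SO3H → C:1 H:3 S:1 O:3
Element totals:
  C: 3
  H: 6
  Br: 1
  F: 1
  O: 3
  S: 1
Molecular formula: C3H6BrFO3S.
DoU = (2C + 2 + N − H − X) / 2 = (2·3 + 2 + 0 − 6 − 2) / 2 = 0.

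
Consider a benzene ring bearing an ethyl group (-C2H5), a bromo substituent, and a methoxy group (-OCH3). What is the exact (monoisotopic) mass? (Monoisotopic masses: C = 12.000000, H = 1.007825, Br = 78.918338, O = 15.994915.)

Atom tally by fragment:
  benzene ring core → C:6 H:6
  (− 3 ring H displaced by substituents)
  + C2H5 → C:2 H:5
  + Br → Br:1
  + OCH3 → C:1 H:3 O:1
Element totals:
  C: 9
  H: 11
  Br: 1
  O: 1
Molecular formula: C9H11BrO.
  M = 9(12.0) + 11(1.007825) + 78.918338 + 15.994915
    = 108.000000 + 11.086075 + 78.918338 + 15.994915 = 213.999328

213.9993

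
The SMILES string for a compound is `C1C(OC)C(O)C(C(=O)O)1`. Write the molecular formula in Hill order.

Atom tally by fragment:
  cyclobutane ring core → C:4 H:8
  (− 3 ring H displaced by substituents)
  + OCH3 → C:1 H:3 O:1
  + OH → O:1 H:1
  + COOH → C:1 H:1 O:2
Element totals:
  C: 6
  H: 10
  O: 4

C6H10O4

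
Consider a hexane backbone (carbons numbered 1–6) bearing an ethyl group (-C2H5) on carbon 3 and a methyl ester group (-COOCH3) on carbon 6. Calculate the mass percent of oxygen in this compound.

18.57%

Atom tally by fragment:
  CH3 → C:1 H:3
  CH2 → C:1 H:2
  CH(C2H5) → C:3 H:6
  CH2 → C:1 H:2
  CH2 → C:1 H:2
  CH2COOCH3 → C:3 H:5 O:2
Element totals:
  C: 10
  H: 20
  O: 2
Molecular formula: C10H20O2.
Molar mass = 172.268 g/mol.
Mass from O: 2 × 15.999 = 31.998 g/mol.
%O = 31.998 / 172.268 × 100 = 18.57%.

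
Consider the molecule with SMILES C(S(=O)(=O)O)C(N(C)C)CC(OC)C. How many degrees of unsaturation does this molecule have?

0

Atom tally by fragment:
  HO3SCH2 → C:1 H:3 S:1 O:3
  CH(N(CH3)2) → C:3 H:7 N:1
  CH2 → C:1 H:2
  CH(OCH3) → C:2 H:4 O:1
  CH3 → C:1 H:3
Element totals:
  C: 8
  H: 19
  N: 1
  O: 4
  S: 1
Molecular formula: C8H19NO4S.
DoU = (2C + 2 + N − H − X) / 2 = (2·8 + 2 + 1 − 19 − 0) / 2 = 0.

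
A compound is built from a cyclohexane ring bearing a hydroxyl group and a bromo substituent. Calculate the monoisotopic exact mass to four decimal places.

Atom tally by fragment:
  cyclohexane ring core → C:6 H:12
  (− 2 ring H displaced by substituents)
  + OH → O:1 H:1
  + Br → Br:1
Element totals:
  C: 6
  H: 11
  Br: 1
  O: 1
Molecular formula: C6H11BrO.
  M = 6(12.0) + 11(1.007825) + 78.918338 + 15.994915
    = 72.000000 + 11.086075 + 78.918338 + 15.994915 = 177.999328

177.9993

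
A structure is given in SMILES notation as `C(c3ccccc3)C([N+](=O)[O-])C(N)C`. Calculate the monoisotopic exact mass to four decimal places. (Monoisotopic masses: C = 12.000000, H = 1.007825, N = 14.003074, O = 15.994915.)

194.1055

Atom tally by fragment:
  C6H5CH2 → C:7 H:7
  CH(NO2) → C:1 H:1 N:1 O:2
  CH(NH2) → C:1 H:3 N:1
  CH3 → C:1 H:3
Element totals:
  C: 10
  H: 14
  N: 2
  O: 2
Molecular formula: C10H14N2O2.
  M = 10(12.0) + 14(1.007825) + 2(14.003074) + 2(15.994915)
    = 120.000000 + 14.109550 + 28.006148 + 31.989830 = 194.105528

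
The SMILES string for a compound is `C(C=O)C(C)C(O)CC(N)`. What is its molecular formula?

C7H15NO2

Atom tally by fragment:
  OHCCH2 → C:2 H:3 O:1
  CH(CH3) → C:2 H:4
  CH(OH) → C:1 H:2 O:1
  CH2 → C:1 H:2
  CH2NH2 → C:1 H:4 N:1
Element totals:
  C: 7
  H: 15
  N: 1
  O: 2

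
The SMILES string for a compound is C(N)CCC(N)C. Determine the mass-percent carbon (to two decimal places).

58.77%

Atom tally by fragment:
  H2NCH2 → C:1 H:4 N:1
  CH2 → C:1 H:2
  CH2 → C:1 H:2
  CH(NH2) → C:1 H:3 N:1
  CH3 → C:1 H:3
Element totals:
  C: 5
  H: 14
  N: 2
Molecular formula: C5H14N2.
Molar mass = 102.181 g/mol.
Mass from C: 5 × 12.011 = 60.055 g/mol.
%C = 60.055 / 102.181 × 100 = 58.77%.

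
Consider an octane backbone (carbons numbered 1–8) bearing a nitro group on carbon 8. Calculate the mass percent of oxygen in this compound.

Atom tally by fragment:
  CH3 → C:1 H:3
  CH2 → C:1 H:2
  CH2 → C:1 H:2
  CH2 → C:1 H:2
  CH2 → C:1 H:2
  CH2 → C:1 H:2
  CH2 → C:1 H:2
  CH2NO2 → C:1 H:2 N:1 O:2
Element totals:
  C: 8
  H: 17
  N: 1
  O: 2
Molecular formula: C8H17NO2.
Molar mass = 159.229 g/mol.
Mass from O: 2 × 15.999 = 31.998 g/mol.
%O = 31.998 / 159.229 × 100 = 20.10%.

20.10%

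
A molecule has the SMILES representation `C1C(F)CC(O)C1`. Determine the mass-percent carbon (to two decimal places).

Atom tally by fragment:
  cyclopentane ring core → C:5 H:10
  (− 2 ring H displaced by substituents)
  + F → F:1
  + OH → O:1 H:1
Element totals:
  C: 5
  H: 9
  F: 1
  O: 1
Molecular formula: C5H9FO.
Molar mass = 104.124 g/mol.
Mass from C: 5 × 12.011 = 60.055 g/mol.
%C = 60.055 / 104.124 × 100 = 57.68%.

57.68%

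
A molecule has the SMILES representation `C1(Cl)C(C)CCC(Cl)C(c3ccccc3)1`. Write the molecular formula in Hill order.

C13H16Cl2

Atom tally by fragment:
  cyclohexane ring core → C:6 H:12
  (− 4 ring H displaced by substituents)
  + Cl → Cl:1
  + CH3 → C:1 H:3
  + Cl → Cl:1
  + C6H5 → C:6 H:5
Element totals:
  C: 13
  H: 16
  Cl: 2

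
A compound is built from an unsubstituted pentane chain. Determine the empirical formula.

Atom tally by fragment:
  CH3 → C:1 H:3
  CH2 → C:1 H:2
  CH2 → C:1 H:2
  CH2 → C:1 H:2
  CH3 → C:1 H:3
Element totals:
  C: 5
  H: 12
Molecular formula: C5H12.
gcd of subscripts (5, 12) = 1, so the empirical formula equals the molecular formula.

C5H12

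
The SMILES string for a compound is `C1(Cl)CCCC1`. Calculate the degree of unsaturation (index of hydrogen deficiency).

Atom tally by fragment:
  cyclopentane ring core → C:5 H:10
  (− 1 ring H displaced by substituents)
  + Cl → Cl:1
Element totals:
  C: 5
  H: 9
  Cl: 1
Molecular formula: C5H9Cl.
DoU = (2C + 2 + N − H − X) / 2 = (2·5 + 2 + 0 − 9 − 1) / 2 = 1.

1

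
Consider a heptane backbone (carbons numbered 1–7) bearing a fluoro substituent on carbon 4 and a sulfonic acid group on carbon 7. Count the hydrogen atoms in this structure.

15

Atom tally by fragment:
  CH3 → C:1 H:3
  CH2 → C:1 H:2
  CH2 → C:1 H:2
  CH(F) → C:1 H:1 F:1
  CH2 → C:1 H:2
  CH2 → C:1 H:2
  CH2SO3H → C:1 H:3 S:1 O:3
Element totals:
  C: 7
  H: 15
  F: 1
  O: 3
  S: 1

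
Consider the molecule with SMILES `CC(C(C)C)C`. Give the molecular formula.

C6H14

Atom tally by fragment:
  CH3 → C:1 H:3
  CH(CH(CH3)2) → C:4 H:8
  CH3 → C:1 H:3
Element totals:
  C: 6
  H: 14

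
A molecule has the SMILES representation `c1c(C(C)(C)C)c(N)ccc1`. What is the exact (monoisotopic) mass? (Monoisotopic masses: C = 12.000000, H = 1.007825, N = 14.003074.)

Atom tally by fragment:
  benzene ring core → C:6 H:6
  (− 2 ring H displaced by substituents)
  + C(CH3)3 → C:4 H:9
  + NH2 → N:1 H:2
Element totals:
  C: 10
  H: 15
  N: 1
Molecular formula: C10H15N.
  M = 10(12.0) + 15(1.007825) + 14.003074
    = 120.000000 + 15.117375 + 14.003074 = 149.120449

149.1204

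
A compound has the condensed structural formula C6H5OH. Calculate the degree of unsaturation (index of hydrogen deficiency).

4

Atom tally by fragment:
  benzene ring core → C:6 H:6
  (− 1 ring H displaced by substituents)
  + OH → O:1 H:1
Element totals:
  C: 6
  H: 6
  O: 1
Molecular formula: C6H6O.
DoU = (2C + 2 + N − H − X) / 2 = (2·6 + 2 + 0 − 6 − 0) / 2 = 4.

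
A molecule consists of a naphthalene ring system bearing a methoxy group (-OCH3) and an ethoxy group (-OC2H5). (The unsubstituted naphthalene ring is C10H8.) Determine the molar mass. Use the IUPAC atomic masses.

Atom tally by fragment:
  naphthalene ring system core → C:10 H:8
  (− 2 ring H displaced by substituents)
  + OCH3 → C:1 H:3 O:1
  + OC2H5 → C:2 H:5 O:1
Element totals:
  C: 13
  H: 14
  O: 2
Molecular formula: C13H14O2.
  M = 13(12.011) + 14(1.008) + 2(15.999)
    = 156.143 + 14.112 + 31.998 = 202.253

202.25 g/mol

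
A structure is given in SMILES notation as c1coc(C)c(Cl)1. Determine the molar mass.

116.54 g/mol

Atom tally by fragment:
  furan ring core → C:4 H:4 O:1
  (− 2 ring H displaced by substituents)
  + CH3 → C:1 H:3
  + Cl → Cl:1
Element totals:
  C: 5
  H: 5
  Cl: 1
  O: 1
Molecular formula: C5H5ClO.
  M = 5(12.011) + 5(1.008) + 35.45 + 15.999
    = 60.055 + 5.040 + 35.450 + 15.999 = 116.544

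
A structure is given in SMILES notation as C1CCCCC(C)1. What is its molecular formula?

C7H14

Atom tally by fragment:
  cyclohexane ring core → C:6 H:12
  (− 1 ring H displaced by substituents)
  + CH3 → C:1 H:3
Element totals:
  C: 7
  H: 14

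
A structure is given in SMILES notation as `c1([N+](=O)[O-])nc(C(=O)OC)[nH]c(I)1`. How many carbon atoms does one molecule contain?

5

Atom tally by fragment:
  imidazole ring core → C:3 H:4 N:2
  (− 3 ring H displaced by substituents)
  + NO2 → N:1 O:2
  + COOCH3 → C:2 H:3 O:2
  + I → I:1
Element totals:
  C: 5
  H: 4
  I: 1
  N: 3
  O: 4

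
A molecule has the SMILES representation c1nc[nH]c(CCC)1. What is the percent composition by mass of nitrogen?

25.43%

Atom tally by fragment:
  imidazole ring core → C:3 H:4 N:2
  (− 1 ring H displaced by substituents)
  + CH2CH2CH3 → C:3 H:7
Element totals:
  C: 6
  H: 10
  N: 2
Molecular formula: C6H10N2.
Molar mass = 110.160 g/mol.
Mass from N: 2 × 14.007 = 28.014 g/mol.
%N = 28.014 / 110.160 × 100 = 25.43%.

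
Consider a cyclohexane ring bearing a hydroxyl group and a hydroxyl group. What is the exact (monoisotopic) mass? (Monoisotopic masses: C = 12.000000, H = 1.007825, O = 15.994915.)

Atom tally by fragment:
  cyclohexane ring core → C:6 H:12
  (− 2 ring H displaced by substituents)
  + OH → O:1 H:1
  + OH → O:1 H:1
Element totals:
  C: 6
  H: 12
  O: 2
Molecular formula: C6H12O2.
  M = 6(12.0) + 12(1.007825) + 2(15.994915)
    = 72.000000 + 12.093900 + 31.989830 = 116.083730

116.0837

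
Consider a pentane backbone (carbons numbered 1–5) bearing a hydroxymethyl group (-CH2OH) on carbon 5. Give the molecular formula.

Atom tally by fragment:
  CH3 → C:1 H:3
  CH2 → C:1 H:2
  CH2 → C:1 H:2
  CH2 → C:1 H:2
  CH2CH2OH → C:2 H:5 O:1
Element totals:
  C: 6
  H: 14
  O: 1

C6H14O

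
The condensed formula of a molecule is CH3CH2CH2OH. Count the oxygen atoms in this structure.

1

Atom tally by fragment:
  CH3 → C:1 H:3
  CH2 → C:1 H:2
  CH2OH → C:1 H:3 O:1
Element totals:
  C: 3
  H: 8
  O: 1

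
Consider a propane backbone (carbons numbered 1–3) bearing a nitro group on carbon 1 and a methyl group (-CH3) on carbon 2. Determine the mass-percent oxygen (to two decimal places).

31.03%

Atom tally by fragment:
  O2NCH2 → C:1 H:2 N:1 O:2
  CH(CH3) → C:2 H:4
  CH3 → C:1 H:3
Element totals:
  C: 4
  H: 9
  N: 1
  O: 2
Molecular formula: C4H9NO2.
Molar mass = 103.121 g/mol.
Mass from O: 2 × 15.999 = 31.998 g/mol.
%O = 31.998 / 103.121 × 100 = 31.03%.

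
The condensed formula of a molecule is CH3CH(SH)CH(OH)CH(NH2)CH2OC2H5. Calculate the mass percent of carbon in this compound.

Atom tally by fragment:
  CH3 → C:1 H:3
  CH(SH) → C:1 H:2 S:1
  CH(OH) → C:1 H:2 O:1
  CH(NH2) → C:1 H:3 N:1
  CH2OC2H5 → C:3 H:7 O:1
Element totals:
  C: 7
  H: 17
  N: 1
  O: 2
  S: 1
Molecular formula: C7H17NO2S.
Molar mass = 179.278 g/mol.
Mass from C: 7 × 12.011 = 84.077 g/mol.
%C = 84.077 / 179.278 × 100 = 46.90%.

46.90%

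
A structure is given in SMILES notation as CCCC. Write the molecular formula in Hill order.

C4H10

Atom tally by fragment:
  CH3 → C:1 H:3
  CH2 → C:1 H:2
  CH2 → C:1 H:2
  CH3 → C:1 H:3
Element totals:
  C: 4
  H: 10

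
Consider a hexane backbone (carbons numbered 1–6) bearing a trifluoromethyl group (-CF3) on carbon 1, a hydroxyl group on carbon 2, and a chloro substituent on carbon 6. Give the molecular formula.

C7H12ClF3O

Atom tally by fragment:
  F3CCH2 → C:2 H:2 F:3
  CH(OH) → C:1 H:2 O:1
  CH2 → C:1 H:2
  CH2 → C:1 H:2
  CH2 → C:1 H:2
  CH2Cl → C:1 H:2 Cl:1
Element totals:
  C: 7
  H: 12
  Cl: 1
  F: 3
  O: 1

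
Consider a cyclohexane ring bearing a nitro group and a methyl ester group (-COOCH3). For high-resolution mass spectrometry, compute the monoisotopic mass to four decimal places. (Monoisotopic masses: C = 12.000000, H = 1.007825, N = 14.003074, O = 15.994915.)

Atom tally by fragment:
  cyclohexane ring core → C:6 H:12
  (− 2 ring H displaced by substituents)
  + NO2 → N:1 O:2
  + COOCH3 → C:2 H:3 O:2
Element totals:
  C: 8
  H: 13
  N: 1
  O: 4
Molecular formula: C8H13NO4.
  M = 8(12.0) + 13(1.007825) + 14.003074 + 4(15.994915)
    = 96.000000 + 13.101725 + 14.003074 + 63.979660 = 187.084459

187.0845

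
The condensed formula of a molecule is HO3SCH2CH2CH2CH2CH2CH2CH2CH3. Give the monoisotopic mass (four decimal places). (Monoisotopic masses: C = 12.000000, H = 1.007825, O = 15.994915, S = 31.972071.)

Atom tally by fragment:
  HO3SCH2 → C:1 H:3 S:1 O:3
  CH2 → C:1 H:2
  CH2 → C:1 H:2
  CH2 → C:1 H:2
  CH2 → C:1 H:2
  CH2 → C:1 H:2
  CH2 → C:1 H:2
  CH3 → C:1 H:3
Element totals:
  C: 8
  H: 18
  O: 3
  S: 1
Molecular formula: C8H18O3S.
  M = 8(12.0) + 18(1.007825) + 3(15.994915) + 31.972071
    = 96.000000 + 18.140850 + 47.984745 + 31.972071 = 194.097666

194.0977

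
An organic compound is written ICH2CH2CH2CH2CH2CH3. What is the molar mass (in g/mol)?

212.07 g/mol

Element totals:
  C: 6
  H: 13
  I: 1
Molecular formula: C6H13I.
  M = 6(12.011) + 13(1.008) + 126.904
    = 72.066 + 13.104 + 126.904 = 212.074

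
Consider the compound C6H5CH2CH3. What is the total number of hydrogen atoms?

Element totals:
  C: 8
  H: 10

10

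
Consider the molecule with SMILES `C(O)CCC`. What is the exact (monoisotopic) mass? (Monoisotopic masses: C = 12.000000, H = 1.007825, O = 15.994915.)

74.0732

Atom tally by fragment:
  HOCH2 → C:1 H:3 O:1
  CH2 → C:1 H:2
  CH2 → C:1 H:2
  CH3 → C:1 H:3
Element totals:
  C: 4
  H: 10
  O: 1
Molecular formula: C4H10O.
  M = 4(12.0) + 10(1.007825) + 15.994915
    = 48.000000 + 10.078250 + 15.994915 = 74.073165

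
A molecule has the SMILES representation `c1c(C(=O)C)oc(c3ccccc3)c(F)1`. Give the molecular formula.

C12H9FO2

Atom tally by fragment:
  furan ring core → C:4 H:4 O:1
  (− 3 ring H displaced by substituents)
  + COCH3 → C:2 H:3 O:1
  + C6H5 → C:6 H:5
  + F → F:1
Element totals:
  C: 12
  H: 9
  F: 1
  O: 2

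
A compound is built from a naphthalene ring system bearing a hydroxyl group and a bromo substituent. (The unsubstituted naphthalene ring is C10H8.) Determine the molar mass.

Atom tally by fragment:
  naphthalene ring system core → C:10 H:8
  (− 2 ring H displaced by substituents)
  + OH → O:1 H:1
  + Br → Br:1
Element totals:
  C: 10
  H: 7
  Br: 1
  O: 1
Molecular formula: C10H7BrO.
  M = 10(12.011) + 7(1.008) + 79.904 + 15.999
    = 120.110 + 7.056 + 79.904 + 15.999 = 223.069

223.07 g/mol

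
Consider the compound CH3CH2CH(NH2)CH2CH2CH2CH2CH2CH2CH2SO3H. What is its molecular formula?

C10H23NO3S

Atom tally by fragment:
  CH3 → C:1 H:3
  CH2 → C:1 H:2
  CH(NH2) → C:1 H:3 N:1
  CH2 → C:1 H:2
  CH2 → C:1 H:2
  CH2 → C:1 H:2
  CH2 → C:1 H:2
  CH2 → C:1 H:2
  CH2 → C:1 H:2
  CH2SO3H → C:1 H:3 S:1 O:3
Element totals:
  C: 10
  H: 23
  N: 1
  O: 3
  S: 1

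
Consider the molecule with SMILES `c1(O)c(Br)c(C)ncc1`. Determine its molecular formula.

C6H6BrNO

Atom tally by fragment:
  pyridine ring core → C:5 H:5 N:1
  (− 3 ring H displaced by substituents)
  + OH → O:1 H:1
  + Br → Br:1
  + CH3 → C:1 H:3
Element totals:
  C: 6
  H: 6
  Br: 1
  N: 1
  O: 1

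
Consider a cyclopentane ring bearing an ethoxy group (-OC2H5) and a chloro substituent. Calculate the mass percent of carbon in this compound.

Atom tally by fragment:
  cyclopentane ring core → C:5 H:10
  (− 2 ring H displaced by substituents)
  + OC2H5 → C:2 H:5 O:1
  + Cl → Cl:1
Element totals:
  C: 7
  H: 13
  Cl: 1
  O: 1
Molecular formula: C7H13ClO.
Molar mass = 148.630 g/mol.
Mass from C: 7 × 12.011 = 84.077 g/mol.
%C = 84.077 / 148.630 × 100 = 56.57%.

56.57%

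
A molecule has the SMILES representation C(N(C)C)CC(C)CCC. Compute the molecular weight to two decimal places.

143.27 g/mol

Atom tally by fragment:
  (CH3)2NCH2 → C:3 H:8 N:1
  CH2 → C:1 H:2
  CH(CH3) → C:2 H:4
  CH2 → C:1 H:2
  CH2 → C:1 H:2
  CH3 → C:1 H:3
Element totals:
  C: 9
  H: 21
  N: 1
Molecular formula: C9H21N.
  M = 9(12.011) + 21(1.008) + 14.007
    = 108.099 + 21.168 + 14.007 = 143.274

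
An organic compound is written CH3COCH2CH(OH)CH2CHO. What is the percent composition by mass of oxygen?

36.88%

Atom tally by fragment:
  CH3COCH2 → C:3 H:5 O:1
  CH(OH) → C:1 H:2 O:1
  CH2CHO → C:2 H:3 O:1
Element totals:
  C: 6
  H: 10
  O: 3
Molecular formula: C6H10O3.
Molar mass = 130.143 g/mol.
Mass from O: 3 × 15.999 = 47.997 g/mol.
%O = 47.997 / 130.143 × 100 = 36.88%.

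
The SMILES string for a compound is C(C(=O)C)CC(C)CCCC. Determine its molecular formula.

C10H20O

Atom tally by fragment:
  CH3COCH2 → C:3 H:5 O:1
  CH2 → C:1 H:2
  CH(CH3) → C:2 H:4
  CH2 → C:1 H:2
  CH2 → C:1 H:2
  CH2 → C:1 H:2
  CH3 → C:1 H:3
Element totals:
  C: 10
  H: 20
  O: 1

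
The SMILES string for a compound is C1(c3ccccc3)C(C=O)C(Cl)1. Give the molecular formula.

C10H9ClO

Atom tally by fragment:
  cyclopropane ring core → C:3 H:6
  (− 3 ring H displaced by substituents)
  + C6H5 → C:6 H:5
  + CHO → C:1 H:1 O:1
  + Cl → Cl:1
Element totals:
  C: 10
  H: 9
  Cl: 1
  O: 1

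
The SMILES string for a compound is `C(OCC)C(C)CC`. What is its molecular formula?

C7H16O

Atom tally by fragment:
  C2H5OCH2 → C:3 H:7 O:1
  CH(CH3) → C:2 H:4
  CH2 → C:1 H:2
  CH3 → C:1 H:3
Element totals:
  C: 7
  H: 16
  O: 1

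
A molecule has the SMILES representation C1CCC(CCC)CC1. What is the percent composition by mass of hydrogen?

Atom tally by fragment:
  cyclohexane ring core → C:6 H:12
  (− 1 ring H displaced by substituents)
  + CH2CH2CH3 → C:3 H:7
Element totals:
  C: 9
  H: 18
Molecular formula: C9H18.
Molar mass = 126.243 g/mol.
Mass from H: 18 × 1.008 = 18.144 g/mol.
%H = 18.144 / 126.243 × 100 = 14.37%.

14.37%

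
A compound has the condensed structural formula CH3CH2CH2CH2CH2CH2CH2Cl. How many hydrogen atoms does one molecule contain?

Atom tally by fragment:
  CH3 → C:1 H:3
  CH2 → C:1 H:2
  CH2 → C:1 H:2
  CH2 → C:1 H:2
  CH2 → C:1 H:2
  CH2 → C:1 H:2
  CH2Cl → C:1 H:2 Cl:1
Element totals:
  C: 7
  H: 15
  Cl: 1

15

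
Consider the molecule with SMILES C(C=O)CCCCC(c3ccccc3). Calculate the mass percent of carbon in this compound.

Atom tally by fragment:
  OHCCH2 → C:2 H:3 O:1
  CH2 → C:1 H:2
  CH2 → C:1 H:2
  CH2 → C:1 H:2
  CH2 → C:1 H:2
  CH2C6H5 → C:7 H:7
Element totals:
  C: 13
  H: 18
  O: 1
Molecular formula: C13H18O.
Molar mass = 190.286 g/mol.
Mass from C: 13 × 12.011 = 156.143 g/mol.
%C = 156.143 / 190.286 × 100 = 82.06%.

82.06%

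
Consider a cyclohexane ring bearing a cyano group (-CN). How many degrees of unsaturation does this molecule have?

Atom tally by fragment:
  cyclohexane ring core → C:6 H:12
  (− 1 ring H displaced by substituents)
  + CN → C:1 N:1
Element totals:
  C: 7
  H: 11
  N: 1
Molecular formula: C7H11N.
DoU = (2C + 2 + N − H − X) / 2 = (2·7 + 2 + 1 − 11 − 0) / 2 = 3.

3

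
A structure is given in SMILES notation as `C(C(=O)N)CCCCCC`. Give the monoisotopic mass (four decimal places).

143.1310

Atom tally by fragment:
  H2NOCCH2 → C:2 H:4 O:1 N:1
  CH2 → C:1 H:2
  CH2 → C:1 H:2
  CH2 → C:1 H:2
  CH2 → C:1 H:2
  CH2 → C:1 H:2
  CH3 → C:1 H:3
Element totals:
  C: 8
  H: 17
  N: 1
  O: 1
Molecular formula: C8H17NO.
  M = 8(12.0) + 17(1.007825) + 14.003074 + 15.994915
    = 96.000000 + 17.133025 + 14.003074 + 15.994915 = 143.131014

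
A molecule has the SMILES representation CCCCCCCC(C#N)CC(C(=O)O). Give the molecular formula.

Atom tally by fragment:
  CH3 → C:1 H:3
  CH2 → C:1 H:2
  CH2 → C:1 H:2
  CH2 → C:1 H:2
  CH2 → C:1 H:2
  CH2 → C:1 H:2
  CH2 → C:1 H:2
  CH(CN) → C:2 H:1 N:1
  CH2 → C:1 H:2
  CH2COOH → C:2 H:3 O:2
Element totals:
  C: 12
  H: 21
  N: 1
  O: 2

C12H21NO2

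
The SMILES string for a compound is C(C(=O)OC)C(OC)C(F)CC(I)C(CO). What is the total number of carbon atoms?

Atom tally by fragment:
  CH3OOCCH2 → C:3 H:5 O:2
  CH(OCH3) → C:2 H:4 O:1
  CH(F) → C:1 H:1 F:1
  CH2 → C:1 H:2
  CH(I) → C:1 H:1 I:1
  CH2CH2OH → C:2 H:5 O:1
Element totals:
  C: 10
  H: 18
  F: 1
  I: 1
  O: 4

10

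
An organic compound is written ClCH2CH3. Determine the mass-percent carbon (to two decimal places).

37.24%

Atom tally by fragment:
  ClCH2 → C:1 H:2 Cl:1
  CH3 → C:1 H:3
Element totals:
  C: 2
  H: 5
  Cl: 1
Molecular formula: C2H5Cl.
Molar mass = 64.512 g/mol.
Mass from C: 2 × 12.011 = 24.022 g/mol.
%C = 24.022 / 64.512 × 100 = 37.24%.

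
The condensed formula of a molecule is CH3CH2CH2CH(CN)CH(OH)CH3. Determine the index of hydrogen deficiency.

2

Atom tally by fragment:
  CH3 → C:1 H:3
  CH2 → C:1 H:2
  CH2 → C:1 H:2
  CH(CN) → C:2 H:1 N:1
  CH(OH) → C:1 H:2 O:1
  CH3 → C:1 H:3
Element totals:
  C: 7
  H: 13
  N: 1
  O: 1
Molecular formula: C7H13NO.
DoU = (2C + 2 + N − H − X) / 2 = (2·7 + 2 + 1 − 13 − 0) / 2 = 2.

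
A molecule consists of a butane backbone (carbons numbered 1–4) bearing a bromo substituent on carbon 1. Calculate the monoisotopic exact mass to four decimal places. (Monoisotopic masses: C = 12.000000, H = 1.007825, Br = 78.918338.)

Atom tally by fragment:
  BrCH2 → C:1 H:2 Br:1
  CH2 → C:1 H:2
  CH2 → C:1 H:2
  CH3 → C:1 H:3
Element totals:
  C: 4
  H: 9
  Br: 1
Molecular formula: C4H9Br.
  M = 4(12.0) + 9(1.007825) + 78.918338
    = 48.000000 + 9.070425 + 78.918338 = 135.988763

135.9888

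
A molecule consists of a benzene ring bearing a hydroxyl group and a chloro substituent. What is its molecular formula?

C6H5ClO

Atom tally by fragment:
  benzene ring core → C:6 H:6
  (− 2 ring H displaced by substituents)
  + OH → O:1 H:1
  + Cl → Cl:1
Element totals:
  C: 6
  H: 5
  Cl: 1
  O: 1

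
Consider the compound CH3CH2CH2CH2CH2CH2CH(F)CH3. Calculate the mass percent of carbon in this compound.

Element totals:
  C: 8
  H: 17
  F: 1
Molecular formula: C8H17F.
Molar mass = 132.222 g/mol.
Mass from C: 8 × 12.011 = 96.088 g/mol.
%C = 96.088 / 132.222 × 100 = 72.67%.

72.67%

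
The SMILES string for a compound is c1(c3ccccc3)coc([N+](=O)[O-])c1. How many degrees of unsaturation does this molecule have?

Atom tally by fragment:
  furan ring core → C:4 H:4 O:1
  (− 2 ring H displaced by substituents)
  + C6H5 → C:6 H:5
  + NO2 → N:1 O:2
Element totals:
  C: 10
  H: 7
  N: 1
  O: 3
Molecular formula: C10H7NO3.
DoU = (2C + 2 + N − H − X) / 2 = (2·10 + 2 + 1 − 7 − 0) / 2 = 8.

8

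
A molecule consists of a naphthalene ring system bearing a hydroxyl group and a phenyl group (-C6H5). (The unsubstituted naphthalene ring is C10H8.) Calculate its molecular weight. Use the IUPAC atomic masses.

Atom tally by fragment:
  naphthalene ring system core → C:10 H:8
  (− 2 ring H displaced by substituents)
  + OH → O:1 H:1
  + C6H5 → C:6 H:5
Element totals:
  C: 16
  H: 12
  O: 1
Molecular formula: C16H12O.
  M = 16(12.011) + 12(1.008) + 15.999
    = 192.176 + 12.096 + 15.999 = 220.271

220.27 g/mol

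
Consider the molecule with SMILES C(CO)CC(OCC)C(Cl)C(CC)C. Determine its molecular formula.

Atom tally by fragment:
  HOCH2CH2 → C:2 H:5 O:1
  CH2 → C:1 H:2
  CH(OC2H5) → C:3 H:6 O:1
  CH(Cl) → C:1 H:1 Cl:1
  CH(C2H5) → C:3 H:6
  CH3 → C:1 H:3
Element totals:
  C: 11
  H: 23
  Cl: 1
  O: 2

C11H23ClO2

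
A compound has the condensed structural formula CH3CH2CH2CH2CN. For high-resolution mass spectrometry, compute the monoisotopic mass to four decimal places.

83.0735

Element totals:
  C: 5
  H: 9
  N: 1
Molecular formula: C5H9N.
  M = 5(12.0) + 9(1.007825) + 14.003074
    = 60.000000 + 9.070425 + 14.003074 = 83.073499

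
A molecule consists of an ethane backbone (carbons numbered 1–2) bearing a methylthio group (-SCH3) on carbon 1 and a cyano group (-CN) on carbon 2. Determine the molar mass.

Atom tally by fragment:
  CH3SCH2 → C:2 H:5 S:1
  CH2CN → C:2 H:2 N:1
Element totals:
  C: 4
  H: 7
  N: 1
  S: 1
Molecular formula: C4H7NS.
  M = 4(12.011) + 7(1.008) + 14.007 + 32.06
    = 48.044 + 7.056 + 14.007 + 32.060 = 101.167

101.17 g/mol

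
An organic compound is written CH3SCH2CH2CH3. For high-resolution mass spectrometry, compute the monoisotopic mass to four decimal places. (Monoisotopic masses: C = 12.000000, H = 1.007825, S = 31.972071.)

Atom tally by fragment:
  CH3SCH2 → C:2 H:5 S:1
  CH2 → C:1 H:2
  CH3 → C:1 H:3
Element totals:
  C: 4
  H: 10
  S: 1
Molecular formula: C4H10S.
  M = 4(12.0) + 10(1.007825) + 31.972071
    = 48.000000 + 10.078250 + 31.972071 = 90.050321

90.0503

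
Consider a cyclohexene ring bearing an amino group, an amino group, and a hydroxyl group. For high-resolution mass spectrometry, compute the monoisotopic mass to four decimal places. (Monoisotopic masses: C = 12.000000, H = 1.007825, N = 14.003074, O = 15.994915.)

Atom tally by fragment:
  cyclohexene ring core → C:6 H:10
  (− 3 ring H displaced by substituents)
  + NH2 → N:1 H:2
  + NH2 → N:1 H:2
  + OH → O:1 H:1
Element totals:
  C: 6
  H: 12
  N: 2
  O: 1
Molecular formula: C6H12N2O.
  M = 6(12.0) + 12(1.007825) + 2(14.003074) + 15.994915
    = 72.000000 + 12.093900 + 28.006148 + 15.994915 = 128.094963

128.0950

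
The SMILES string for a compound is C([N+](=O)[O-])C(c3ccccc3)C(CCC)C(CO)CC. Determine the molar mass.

Atom tally by fragment:
  O2NCH2 → C:1 H:2 N:1 O:2
  CH(C6H5) → C:7 H:6
  CH(CH2CH2CH3) → C:4 H:8
  CH(CH2OH) → C:2 H:4 O:1
  CH2 → C:1 H:2
  CH3 → C:1 H:3
Element totals:
  C: 16
  H: 25
  N: 1
  O: 3
Molecular formula: C16H25NO3.
  M = 16(12.011) + 25(1.008) + 14.007 + 3(15.999)
    = 192.176 + 25.200 + 14.007 + 47.997 = 279.380

279.38 g/mol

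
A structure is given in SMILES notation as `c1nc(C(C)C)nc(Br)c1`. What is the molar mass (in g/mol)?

201.07 g/mol

Atom tally by fragment:
  pyrimidine ring core → C:4 H:4 N:2
  (− 2 ring H displaced by substituents)
  + CH(CH3)2 → C:3 H:7
  + Br → Br:1
Element totals:
  C: 7
  H: 9
  Br: 1
  N: 2
Molecular formula: C7H9BrN2.
  M = 7(12.011) + 9(1.008) + 79.904 + 2(14.007)
    = 84.077 + 9.072 + 79.904 + 28.014 = 201.067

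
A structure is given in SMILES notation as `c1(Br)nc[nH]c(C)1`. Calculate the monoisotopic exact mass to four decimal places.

Atom tally by fragment:
  imidazole ring core → C:3 H:4 N:2
  (− 2 ring H displaced by substituents)
  + Br → Br:1
  + CH3 → C:1 H:3
Element totals:
  C: 4
  H: 5
  Br: 1
  N: 2
Molecular formula: C4H5BrN2.
  M = 4(12.0) + 5(1.007825) + 78.918338 + 2(14.003074)
    = 48.000000 + 5.039125 + 78.918338 + 28.006148 = 159.963611

159.9636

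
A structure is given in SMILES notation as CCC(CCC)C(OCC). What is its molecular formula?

C9H20O

Atom tally by fragment:
  CH3 → C:1 H:3
  CH2 → C:1 H:2
  CH(CH2CH2CH3) → C:4 H:8
  CH2OC2H5 → C:3 H:7 O:1
Element totals:
  C: 9
  H: 20
  O: 1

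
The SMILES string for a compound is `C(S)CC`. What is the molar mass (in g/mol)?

76.16 g/mol

Atom tally by fragment:
  HSCH2 → C:1 H:3 S:1
  CH2 → C:1 H:2
  CH3 → C:1 H:3
Element totals:
  C: 3
  H: 8
  S: 1
Molecular formula: C3H8S.
  M = 3(12.011) + 8(1.008) + 32.06
    = 36.033 + 8.064 + 32.060 = 76.157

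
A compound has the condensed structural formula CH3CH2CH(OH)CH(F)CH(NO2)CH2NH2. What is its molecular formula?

C6H13FN2O3

Atom tally by fragment:
  CH3 → C:1 H:3
  CH2 → C:1 H:2
  CH(OH) → C:1 H:2 O:1
  CH(F) → C:1 H:1 F:1
  CH(NO2) → C:1 H:1 N:1 O:2
  CH2NH2 → C:1 H:4 N:1
Element totals:
  C: 6
  H: 13
  F: 1
  N: 2
  O: 3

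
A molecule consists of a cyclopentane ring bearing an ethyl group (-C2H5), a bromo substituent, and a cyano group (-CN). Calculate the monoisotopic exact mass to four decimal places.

201.0153

Atom tally by fragment:
  cyclopentane ring core → C:5 H:10
  (− 3 ring H displaced by substituents)
  + C2H5 → C:2 H:5
  + Br → Br:1
  + CN → C:1 N:1
Element totals:
  C: 8
  H: 12
  Br: 1
  N: 1
Molecular formula: C8H12BrN.
  M = 8(12.0) + 12(1.007825) + 78.918338 + 14.003074
    = 96.000000 + 12.093900 + 78.918338 + 14.003074 = 201.015312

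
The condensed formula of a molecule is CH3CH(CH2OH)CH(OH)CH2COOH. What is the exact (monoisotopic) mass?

Element totals:
  C: 6
  H: 12
  O: 4
Molecular formula: C6H12O4.
  M = 6(12.0) + 12(1.007825) + 4(15.994915)
    = 72.000000 + 12.093900 + 63.979660 = 148.073560

148.0736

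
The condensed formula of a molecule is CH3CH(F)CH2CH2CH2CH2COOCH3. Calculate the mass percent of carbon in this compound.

59.24%

Atom tally by fragment:
  CH3 → C:1 H:3
  CH(F) → C:1 H:1 F:1
  CH2 → C:1 H:2
  CH2 → C:1 H:2
  CH2 → C:1 H:2
  CH2COOCH3 → C:3 H:5 O:2
Element totals:
  C: 8
  H: 15
  F: 1
  O: 2
Molecular formula: C8H15FO2.
Molar mass = 162.204 g/mol.
Mass from C: 8 × 12.011 = 96.088 g/mol.
%C = 96.088 / 162.204 × 100 = 59.24%.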